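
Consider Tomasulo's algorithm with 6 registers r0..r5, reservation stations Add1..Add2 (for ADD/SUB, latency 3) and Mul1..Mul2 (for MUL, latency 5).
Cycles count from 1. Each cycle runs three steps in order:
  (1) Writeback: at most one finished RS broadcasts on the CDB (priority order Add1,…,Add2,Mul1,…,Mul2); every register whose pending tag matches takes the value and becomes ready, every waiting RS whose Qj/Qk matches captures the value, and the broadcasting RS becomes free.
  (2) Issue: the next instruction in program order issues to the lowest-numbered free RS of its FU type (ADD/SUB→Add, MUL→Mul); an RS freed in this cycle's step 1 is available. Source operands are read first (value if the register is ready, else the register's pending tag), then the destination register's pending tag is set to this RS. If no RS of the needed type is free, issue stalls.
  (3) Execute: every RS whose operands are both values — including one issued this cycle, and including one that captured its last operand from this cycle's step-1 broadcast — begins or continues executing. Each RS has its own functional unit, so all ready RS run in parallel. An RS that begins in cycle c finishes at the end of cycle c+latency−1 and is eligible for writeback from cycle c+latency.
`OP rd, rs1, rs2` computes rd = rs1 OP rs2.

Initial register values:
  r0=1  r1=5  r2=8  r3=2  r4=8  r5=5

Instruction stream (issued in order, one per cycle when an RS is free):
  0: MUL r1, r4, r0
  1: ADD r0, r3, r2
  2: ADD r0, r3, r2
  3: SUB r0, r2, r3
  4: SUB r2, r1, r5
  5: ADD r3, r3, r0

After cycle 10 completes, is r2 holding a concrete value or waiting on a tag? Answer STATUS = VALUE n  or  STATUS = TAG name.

c1: issue MUL r1<-Mul1 | r0:1,r1:Mul1,r2:8,r3:2,r4:8,r5:5
c2: issue ADD r0<-Add1 | r0:Add1,r1:Mul1,r2:8,r3:2,r4:8,r5:5
c3: issue ADD r0<-Add2 | r0:Add2,r1:Mul1,r2:8,r3:2,r4:8,r5:5
c4: stall | r0:Add2,r1:Mul1,r2:8,r3:2,r4:8,r5:5
c5: CDB Add1=10; issue SUB r0<-Add1 | r0:Add1,r1:Mul1,r2:8,r3:2,r4:8,r5:5
c6: CDB Add2=10; issue SUB r2<-Add2 | r0:Add1,r1:Mul1,r2:Add2,r3:2,r4:8,r5:5
c7: CDB Mul1=8; stall | r0:Add1,r1:8,r2:Add2,r3:2,r4:8,r5:5
c8: CDB Add1=6; issue ADD r3<-Add1 | r0:6,r1:8,r2:Add2,r3:Add1,r4:8,r5:5
c9: - | r0:6,r1:8,r2:Add2,r3:Add1,r4:8,r5:5
c10: CDB Add2=3 | r0:6,r1:8,r2:3,r3:Add1,r4:8,r5:5

STATUS = VALUE 3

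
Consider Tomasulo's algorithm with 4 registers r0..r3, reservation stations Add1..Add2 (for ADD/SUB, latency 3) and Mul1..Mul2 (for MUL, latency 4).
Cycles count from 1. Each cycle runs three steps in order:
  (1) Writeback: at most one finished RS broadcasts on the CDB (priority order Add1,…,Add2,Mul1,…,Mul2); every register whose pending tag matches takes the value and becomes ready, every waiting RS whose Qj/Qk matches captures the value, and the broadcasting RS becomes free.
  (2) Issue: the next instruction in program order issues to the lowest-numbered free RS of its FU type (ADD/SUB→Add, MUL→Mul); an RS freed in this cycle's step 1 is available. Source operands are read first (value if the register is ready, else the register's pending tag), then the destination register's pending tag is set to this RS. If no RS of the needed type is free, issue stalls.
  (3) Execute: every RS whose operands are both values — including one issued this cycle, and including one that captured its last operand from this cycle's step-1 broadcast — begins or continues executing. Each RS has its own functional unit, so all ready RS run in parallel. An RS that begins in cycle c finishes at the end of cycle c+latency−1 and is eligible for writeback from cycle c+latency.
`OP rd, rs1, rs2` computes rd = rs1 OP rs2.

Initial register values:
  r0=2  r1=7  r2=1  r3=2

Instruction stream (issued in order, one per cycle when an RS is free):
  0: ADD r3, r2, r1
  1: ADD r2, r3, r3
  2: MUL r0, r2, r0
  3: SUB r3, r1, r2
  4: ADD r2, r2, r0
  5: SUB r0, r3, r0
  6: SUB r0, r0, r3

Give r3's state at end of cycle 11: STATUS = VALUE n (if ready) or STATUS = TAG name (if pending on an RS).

STATUS = VALUE -9

c1: issue ADD r3<-Add1 | r0:2,r1:7,r2:1,r3:Add1
c2: issue ADD r2<-Add2 | r0:2,r1:7,r2:Add2,r3:Add1
c3: issue MUL r0<-Mul1 | r0:Mul1,r1:7,r2:Add2,r3:Add1
c4: CDB Add1=8; issue SUB r3<-Add1 | r0:Mul1,r1:7,r2:Add2,r3:Add1
c5: stall | r0:Mul1,r1:7,r2:Add2,r3:Add1
c6: stall | r0:Mul1,r1:7,r2:Add2,r3:Add1
c7: CDB Add2=16; issue ADD r2<-Add2 | r0:Mul1,r1:7,r2:Add2,r3:Add1
c8: stall | r0:Mul1,r1:7,r2:Add2,r3:Add1
c9: stall | r0:Mul1,r1:7,r2:Add2,r3:Add1
c10: CDB Add1=-9; issue SUB r0<-Add1 | r0:Add1,r1:7,r2:Add2,r3:-9
c11: CDB Mul1=32; stall | r0:Add1,r1:7,r2:Add2,r3:-9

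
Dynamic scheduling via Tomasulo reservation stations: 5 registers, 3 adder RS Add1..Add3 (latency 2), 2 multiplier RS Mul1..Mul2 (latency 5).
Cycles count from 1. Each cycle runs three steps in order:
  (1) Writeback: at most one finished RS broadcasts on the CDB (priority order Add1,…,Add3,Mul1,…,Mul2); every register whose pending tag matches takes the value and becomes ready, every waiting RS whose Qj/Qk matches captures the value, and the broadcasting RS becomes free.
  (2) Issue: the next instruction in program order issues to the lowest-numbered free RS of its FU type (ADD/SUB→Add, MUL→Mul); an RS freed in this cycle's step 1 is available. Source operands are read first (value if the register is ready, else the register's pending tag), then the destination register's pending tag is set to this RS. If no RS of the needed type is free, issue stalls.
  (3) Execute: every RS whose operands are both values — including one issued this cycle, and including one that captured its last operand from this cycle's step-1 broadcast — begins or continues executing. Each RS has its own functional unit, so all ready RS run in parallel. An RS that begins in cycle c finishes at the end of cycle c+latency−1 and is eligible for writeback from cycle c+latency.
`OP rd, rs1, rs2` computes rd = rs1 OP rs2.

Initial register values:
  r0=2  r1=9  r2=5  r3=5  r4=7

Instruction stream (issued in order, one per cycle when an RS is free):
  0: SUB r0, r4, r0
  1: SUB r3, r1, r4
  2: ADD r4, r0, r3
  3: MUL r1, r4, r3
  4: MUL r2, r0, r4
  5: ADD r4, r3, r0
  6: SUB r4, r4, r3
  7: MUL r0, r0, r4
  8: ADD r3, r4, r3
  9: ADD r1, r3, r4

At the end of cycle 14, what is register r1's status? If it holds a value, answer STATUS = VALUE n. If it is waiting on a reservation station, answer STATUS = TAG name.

STATUS = TAG Add2

  c1: issue SUB r0<-Add1  regs: r0:Add1,r1:9,r2:5,r3:5,r4:7
  c2: issue SUB r3<-Add2  regs: r0:Add1,r1:9,r2:5,r3:Add2,r4:7
  c3: CDB Add1=5; issue ADD r4<-Add1  regs: r0:5,r1:9,r2:5,r3:Add2,r4:Add1
  c4: CDB Add2=2; issue MUL r1<-Mul1  regs: r0:5,r1:Mul1,r2:5,r3:2,r4:Add1
  c5: issue MUL r2<-Mul2  regs: r0:5,r1:Mul1,r2:Mul2,r3:2,r4:Add1
  c6: CDB Add1=7; issue ADD r4<-Add1  regs: r0:5,r1:Mul1,r2:Mul2,r3:2,r4:Add1
  c7: issue SUB r4<-Add2  regs: r0:5,r1:Mul1,r2:Mul2,r3:2,r4:Add2
  c8: CDB Add1=7; stall  regs: r0:5,r1:Mul1,r2:Mul2,r3:2,r4:Add2
  c9: stall  regs: r0:5,r1:Mul1,r2:Mul2,r3:2,r4:Add2
  c10: CDB Add2=5; stall  regs: r0:5,r1:Mul1,r2:Mul2,r3:2,r4:5
  c11: CDB Mul1=14; issue MUL r0<-Mul1  regs: r0:Mul1,r1:14,r2:Mul2,r3:2,r4:5
  c12: CDB Mul2=35; issue ADD r3<-Add1  regs: r0:Mul1,r1:14,r2:35,r3:Add1,r4:5
  c13: issue ADD r1<-Add2  regs: r0:Mul1,r1:Add2,r2:35,r3:Add1,r4:5
  c14: CDB Add1=7  regs: r0:Mul1,r1:Add2,r2:35,r3:7,r4:5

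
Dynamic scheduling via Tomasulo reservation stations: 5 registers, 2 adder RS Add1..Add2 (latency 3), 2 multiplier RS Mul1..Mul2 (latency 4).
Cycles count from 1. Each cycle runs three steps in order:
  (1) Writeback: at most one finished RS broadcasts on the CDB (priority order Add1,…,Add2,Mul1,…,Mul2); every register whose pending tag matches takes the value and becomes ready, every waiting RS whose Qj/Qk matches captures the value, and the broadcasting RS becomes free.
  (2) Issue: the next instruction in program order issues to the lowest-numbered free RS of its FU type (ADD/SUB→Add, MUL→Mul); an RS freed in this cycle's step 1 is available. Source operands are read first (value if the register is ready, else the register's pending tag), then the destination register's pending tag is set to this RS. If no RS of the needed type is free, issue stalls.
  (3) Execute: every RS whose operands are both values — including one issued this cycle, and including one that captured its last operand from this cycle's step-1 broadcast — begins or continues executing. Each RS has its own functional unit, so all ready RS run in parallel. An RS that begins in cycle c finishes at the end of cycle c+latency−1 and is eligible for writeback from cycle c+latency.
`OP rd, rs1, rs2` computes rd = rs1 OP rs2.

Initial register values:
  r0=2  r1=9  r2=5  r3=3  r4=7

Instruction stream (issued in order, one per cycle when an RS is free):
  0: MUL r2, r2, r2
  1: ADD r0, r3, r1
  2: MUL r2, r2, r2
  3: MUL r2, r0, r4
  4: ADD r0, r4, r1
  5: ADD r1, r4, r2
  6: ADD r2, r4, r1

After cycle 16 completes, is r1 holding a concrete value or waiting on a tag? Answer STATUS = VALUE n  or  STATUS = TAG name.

STATUS = VALUE 91

  c1: issue MUL r2<-Mul1  regs: r0:2,r1:9,r2:Mul1,r3:3,r4:7
  c2: issue ADD r0<-Add1  regs: r0:Add1,r1:9,r2:Mul1,r3:3,r4:7
  c3: issue MUL r2<-Mul2  regs: r0:Add1,r1:9,r2:Mul2,r3:3,r4:7
  c4: stall  regs: r0:Add1,r1:9,r2:Mul2,r3:3,r4:7
  c5: CDB Add1=12; stall  regs: r0:12,r1:9,r2:Mul2,r3:3,r4:7
  c6: CDB Mul1=25; issue MUL r2<-Mul1  regs: r0:12,r1:9,r2:Mul1,r3:3,r4:7
  c7: issue ADD r0<-Add1  regs: r0:Add1,r1:9,r2:Mul1,r3:3,r4:7
  c8: issue ADD r1<-Add2  regs: r0:Add1,r1:Add2,r2:Mul1,r3:3,r4:7
  c9: stall  regs: r0:Add1,r1:Add2,r2:Mul1,r3:3,r4:7
  c10: CDB Add1=16; issue ADD r2<-Add1  regs: r0:16,r1:Add2,r2:Add1,r3:3,r4:7
  c11: CDB Mul1=84  regs: r0:16,r1:Add2,r2:Add1,r3:3,r4:7
  c12: CDB Mul2=625  regs: r0:16,r1:Add2,r2:Add1,r3:3,r4:7
  c13: -  regs: r0:16,r1:Add2,r2:Add1,r3:3,r4:7
  c14: CDB Add2=91  regs: r0:16,r1:91,r2:Add1,r3:3,r4:7
  c15: -  regs: r0:16,r1:91,r2:Add1,r3:3,r4:7
  c16: -  regs: r0:16,r1:91,r2:Add1,r3:3,r4:7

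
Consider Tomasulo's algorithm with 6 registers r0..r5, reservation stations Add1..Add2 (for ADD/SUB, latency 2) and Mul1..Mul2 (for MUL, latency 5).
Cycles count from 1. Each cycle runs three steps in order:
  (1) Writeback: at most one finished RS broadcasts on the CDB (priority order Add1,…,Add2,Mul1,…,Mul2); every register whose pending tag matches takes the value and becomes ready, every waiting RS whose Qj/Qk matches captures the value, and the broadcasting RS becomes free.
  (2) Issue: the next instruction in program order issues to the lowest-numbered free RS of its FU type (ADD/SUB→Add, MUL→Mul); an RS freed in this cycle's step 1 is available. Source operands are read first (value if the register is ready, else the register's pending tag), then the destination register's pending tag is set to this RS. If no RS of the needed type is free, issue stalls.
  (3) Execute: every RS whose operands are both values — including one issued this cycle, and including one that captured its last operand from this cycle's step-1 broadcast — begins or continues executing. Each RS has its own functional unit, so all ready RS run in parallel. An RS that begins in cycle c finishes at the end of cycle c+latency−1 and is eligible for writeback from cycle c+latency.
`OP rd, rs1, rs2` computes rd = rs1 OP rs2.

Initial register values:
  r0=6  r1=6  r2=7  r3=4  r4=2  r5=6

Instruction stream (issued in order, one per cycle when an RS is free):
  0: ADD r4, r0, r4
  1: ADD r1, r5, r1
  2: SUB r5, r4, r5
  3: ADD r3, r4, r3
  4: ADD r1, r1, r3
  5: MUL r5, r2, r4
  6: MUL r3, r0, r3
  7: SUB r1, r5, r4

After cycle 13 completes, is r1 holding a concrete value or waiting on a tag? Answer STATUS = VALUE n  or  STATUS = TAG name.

STATUS = VALUE 48

cycle 1: issue ADD r4<-Add1 // r0:6,r1:6,r2:7,r3:4,r4:Add1,r5:6
cycle 2: issue ADD r1<-Add2 // r0:6,r1:Add2,r2:7,r3:4,r4:Add1,r5:6
cycle 3: CDB Add1=8; issue SUB r5<-Add1 // r0:6,r1:Add2,r2:7,r3:4,r4:8,r5:Add1
cycle 4: CDB Add2=12; issue ADD r3<-Add2 // r0:6,r1:12,r2:7,r3:Add2,r4:8,r5:Add1
cycle 5: CDB Add1=2; issue ADD r1<-Add1 // r0:6,r1:Add1,r2:7,r3:Add2,r4:8,r5:2
cycle 6: CDB Add2=12; issue MUL r5<-Mul1 // r0:6,r1:Add1,r2:7,r3:12,r4:8,r5:Mul1
cycle 7: issue MUL r3<-Mul2 // r0:6,r1:Add1,r2:7,r3:Mul2,r4:8,r5:Mul1
cycle 8: CDB Add1=24; issue SUB r1<-Add1 // r0:6,r1:Add1,r2:7,r3:Mul2,r4:8,r5:Mul1
cycle 9: - // r0:6,r1:Add1,r2:7,r3:Mul2,r4:8,r5:Mul1
cycle 10: - // r0:6,r1:Add1,r2:7,r3:Mul2,r4:8,r5:Mul1
cycle 11: CDB Mul1=56 // r0:6,r1:Add1,r2:7,r3:Mul2,r4:8,r5:56
cycle 12: CDB Mul2=72 // r0:6,r1:Add1,r2:7,r3:72,r4:8,r5:56
cycle 13: CDB Add1=48 // r0:6,r1:48,r2:7,r3:72,r4:8,r5:56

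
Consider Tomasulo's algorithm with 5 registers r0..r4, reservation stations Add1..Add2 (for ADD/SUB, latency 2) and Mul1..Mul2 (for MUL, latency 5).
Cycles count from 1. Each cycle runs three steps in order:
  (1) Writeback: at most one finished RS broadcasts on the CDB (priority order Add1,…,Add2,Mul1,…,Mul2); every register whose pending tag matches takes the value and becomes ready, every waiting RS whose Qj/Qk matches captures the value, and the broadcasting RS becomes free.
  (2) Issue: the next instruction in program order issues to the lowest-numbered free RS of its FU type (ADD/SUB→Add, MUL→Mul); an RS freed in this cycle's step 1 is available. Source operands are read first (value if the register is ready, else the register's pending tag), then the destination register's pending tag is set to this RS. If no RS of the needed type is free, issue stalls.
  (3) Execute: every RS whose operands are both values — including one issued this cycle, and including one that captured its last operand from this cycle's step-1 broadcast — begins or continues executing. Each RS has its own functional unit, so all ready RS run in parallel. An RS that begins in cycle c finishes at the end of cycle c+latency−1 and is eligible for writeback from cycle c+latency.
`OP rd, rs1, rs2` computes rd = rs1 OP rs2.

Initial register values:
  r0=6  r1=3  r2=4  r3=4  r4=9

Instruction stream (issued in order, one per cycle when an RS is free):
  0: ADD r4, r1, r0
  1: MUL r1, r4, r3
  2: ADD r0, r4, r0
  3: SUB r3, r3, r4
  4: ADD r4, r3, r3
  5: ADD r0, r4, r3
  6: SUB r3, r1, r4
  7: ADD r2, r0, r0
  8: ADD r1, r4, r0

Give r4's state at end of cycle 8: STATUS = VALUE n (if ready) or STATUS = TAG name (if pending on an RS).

  c1: issue ADD r4<-Add1  regs: r0:6,r1:3,r2:4,r3:4,r4:Add1
  c2: issue MUL r1<-Mul1  regs: r0:6,r1:Mul1,r2:4,r3:4,r4:Add1
  c3: CDB Add1=9; issue ADD r0<-Add1  regs: r0:Add1,r1:Mul1,r2:4,r3:4,r4:9
  c4: issue SUB r3<-Add2  regs: r0:Add1,r1:Mul1,r2:4,r3:Add2,r4:9
  c5: CDB Add1=15; issue ADD r4<-Add1  regs: r0:15,r1:Mul1,r2:4,r3:Add2,r4:Add1
  c6: CDB Add2=-5; issue ADD r0<-Add2  regs: r0:Add2,r1:Mul1,r2:4,r3:-5,r4:Add1
  c7: stall  regs: r0:Add2,r1:Mul1,r2:4,r3:-5,r4:Add1
  c8: CDB Add1=-10; issue SUB r3<-Add1  regs: r0:Add2,r1:Mul1,r2:4,r3:Add1,r4:-10

STATUS = VALUE -10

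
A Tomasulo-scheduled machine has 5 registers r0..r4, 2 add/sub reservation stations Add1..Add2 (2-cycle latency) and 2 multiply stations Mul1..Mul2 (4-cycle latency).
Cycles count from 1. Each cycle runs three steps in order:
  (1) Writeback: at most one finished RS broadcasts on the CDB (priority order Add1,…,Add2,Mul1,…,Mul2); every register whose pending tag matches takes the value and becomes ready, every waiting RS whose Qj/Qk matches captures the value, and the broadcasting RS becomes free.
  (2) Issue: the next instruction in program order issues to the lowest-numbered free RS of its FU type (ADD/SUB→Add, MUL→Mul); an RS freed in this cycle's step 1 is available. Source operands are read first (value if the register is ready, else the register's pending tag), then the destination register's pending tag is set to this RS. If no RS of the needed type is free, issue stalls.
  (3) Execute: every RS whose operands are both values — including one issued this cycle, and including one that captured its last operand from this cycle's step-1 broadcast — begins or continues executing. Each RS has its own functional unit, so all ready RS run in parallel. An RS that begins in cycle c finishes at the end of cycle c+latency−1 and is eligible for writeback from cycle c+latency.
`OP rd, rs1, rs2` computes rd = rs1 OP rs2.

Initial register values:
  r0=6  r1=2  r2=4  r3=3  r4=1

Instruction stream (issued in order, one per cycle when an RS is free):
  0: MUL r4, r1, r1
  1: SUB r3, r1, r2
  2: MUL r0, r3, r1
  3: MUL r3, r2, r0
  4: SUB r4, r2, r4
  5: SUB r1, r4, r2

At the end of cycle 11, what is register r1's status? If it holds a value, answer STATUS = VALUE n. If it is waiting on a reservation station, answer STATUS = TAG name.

c1: issue MUL r4<-Mul1 | r0:6,r1:2,r2:4,r3:3,r4:Mul1
c2: issue SUB r3<-Add1 | r0:6,r1:2,r2:4,r3:Add1,r4:Mul1
c3: issue MUL r0<-Mul2 | r0:Mul2,r1:2,r2:4,r3:Add1,r4:Mul1
c4: CDB Add1=-2; stall | r0:Mul2,r1:2,r2:4,r3:-2,r4:Mul1
c5: CDB Mul1=4; issue MUL r3<-Mul1 | r0:Mul2,r1:2,r2:4,r3:Mul1,r4:4
c6: issue SUB r4<-Add1 | r0:Mul2,r1:2,r2:4,r3:Mul1,r4:Add1
c7: issue SUB r1<-Add2 | r0:Mul2,r1:Add2,r2:4,r3:Mul1,r4:Add1
c8: CDB Add1=0 | r0:Mul2,r1:Add2,r2:4,r3:Mul1,r4:0
c9: CDB Mul2=-4 | r0:-4,r1:Add2,r2:4,r3:Mul1,r4:0
c10: CDB Add2=-4 | r0:-4,r1:-4,r2:4,r3:Mul1,r4:0
c11: - | r0:-4,r1:-4,r2:4,r3:Mul1,r4:0

STATUS = VALUE -4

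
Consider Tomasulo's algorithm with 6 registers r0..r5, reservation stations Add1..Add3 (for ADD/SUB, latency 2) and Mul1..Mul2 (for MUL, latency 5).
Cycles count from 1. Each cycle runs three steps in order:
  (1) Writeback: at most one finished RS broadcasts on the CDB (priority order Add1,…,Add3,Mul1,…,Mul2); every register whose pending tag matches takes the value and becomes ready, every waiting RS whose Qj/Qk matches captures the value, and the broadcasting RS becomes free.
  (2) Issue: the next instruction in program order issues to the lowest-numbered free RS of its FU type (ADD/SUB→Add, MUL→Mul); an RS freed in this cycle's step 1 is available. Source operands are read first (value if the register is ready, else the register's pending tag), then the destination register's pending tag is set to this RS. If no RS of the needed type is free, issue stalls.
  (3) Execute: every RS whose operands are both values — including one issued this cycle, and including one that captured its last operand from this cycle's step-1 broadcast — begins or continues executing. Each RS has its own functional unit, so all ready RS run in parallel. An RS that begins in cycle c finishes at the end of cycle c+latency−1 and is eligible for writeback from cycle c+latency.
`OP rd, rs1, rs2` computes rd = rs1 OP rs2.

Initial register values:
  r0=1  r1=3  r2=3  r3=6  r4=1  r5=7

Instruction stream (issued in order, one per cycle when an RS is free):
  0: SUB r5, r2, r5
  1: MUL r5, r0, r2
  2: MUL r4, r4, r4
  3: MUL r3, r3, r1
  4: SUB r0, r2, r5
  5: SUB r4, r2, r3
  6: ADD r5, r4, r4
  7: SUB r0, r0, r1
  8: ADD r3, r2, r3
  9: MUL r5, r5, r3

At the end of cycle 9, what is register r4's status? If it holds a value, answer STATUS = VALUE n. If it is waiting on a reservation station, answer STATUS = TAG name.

STATUS = TAG Add2

c1: issue SUB r5<-Add1 | r0:1,r1:3,r2:3,r3:6,r4:1,r5:Add1
c2: issue MUL r5<-Mul1 | r0:1,r1:3,r2:3,r3:6,r4:1,r5:Mul1
c3: CDB Add1=-4; issue MUL r4<-Mul2 | r0:1,r1:3,r2:3,r3:6,r4:Mul2,r5:Mul1
c4: stall | r0:1,r1:3,r2:3,r3:6,r4:Mul2,r5:Mul1
c5: stall | r0:1,r1:3,r2:3,r3:6,r4:Mul2,r5:Mul1
c6: stall | r0:1,r1:3,r2:3,r3:6,r4:Mul2,r5:Mul1
c7: CDB Mul1=3; issue MUL r3<-Mul1 | r0:1,r1:3,r2:3,r3:Mul1,r4:Mul2,r5:3
c8: CDB Mul2=1; issue SUB r0<-Add1 | r0:Add1,r1:3,r2:3,r3:Mul1,r4:1,r5:3
c9: issue SUB r4<-Add2 | r0:Add1,r1:3,r2:3,r3:Mul1,r4:Add2,r5:3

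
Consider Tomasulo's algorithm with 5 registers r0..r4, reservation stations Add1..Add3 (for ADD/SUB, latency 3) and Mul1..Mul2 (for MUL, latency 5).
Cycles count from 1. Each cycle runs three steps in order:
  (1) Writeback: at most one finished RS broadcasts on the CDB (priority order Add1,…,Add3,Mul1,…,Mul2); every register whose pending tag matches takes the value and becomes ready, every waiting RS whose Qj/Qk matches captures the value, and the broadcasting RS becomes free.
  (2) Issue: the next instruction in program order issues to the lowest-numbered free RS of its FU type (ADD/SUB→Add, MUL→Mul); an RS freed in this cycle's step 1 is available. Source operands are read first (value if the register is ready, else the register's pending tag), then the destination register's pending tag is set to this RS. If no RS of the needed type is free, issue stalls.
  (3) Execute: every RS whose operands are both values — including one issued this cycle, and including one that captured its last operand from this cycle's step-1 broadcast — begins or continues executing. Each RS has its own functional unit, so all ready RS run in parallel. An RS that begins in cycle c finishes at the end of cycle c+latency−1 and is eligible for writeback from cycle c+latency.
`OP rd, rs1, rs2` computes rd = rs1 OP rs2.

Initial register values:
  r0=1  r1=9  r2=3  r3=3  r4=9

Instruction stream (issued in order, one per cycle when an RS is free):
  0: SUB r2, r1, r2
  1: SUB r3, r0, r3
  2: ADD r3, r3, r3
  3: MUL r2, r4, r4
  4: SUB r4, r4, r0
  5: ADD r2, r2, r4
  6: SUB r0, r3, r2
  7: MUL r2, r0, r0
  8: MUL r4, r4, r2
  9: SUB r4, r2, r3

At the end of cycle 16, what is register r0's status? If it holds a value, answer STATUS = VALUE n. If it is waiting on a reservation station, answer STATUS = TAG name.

  c1: issue SUB r2<-Add1  regs: r0:1,r1:9,r2:Add1,r3:3,r4:9
  c2: issue SUB r3<-Add2  regs: r0:1,r1:9,r2:Add1,r3:Add2,r4:9
  c3: issue ADD r3<-Add3  regs: r0:1,r1:9,r2:Add1,r3:Add3,r4:9
  c4: CDB Add1=6; issue MUL r2<-Mul1  regs: r0:1,r1:9,r2:Mul1,r3:Add3,r4:9
  c5: CDB Add2=-2; issue SUB r4<-Add1  regs: r0:1,r1:9,r2:Mul1,r3:Add3,r4:Add1
  c6: issue ADD r2<-Add2  regs: r0:1,r1:9,r2:Add2,r3:Add3,r4:Add1
  c7: stall  regs: r0:1,r1:9,r2:Add2,r3:Add3,r4:Add1
  c8: CDB Add1=8; issue SUB r0<-Add1  regs: r0:Add1,r1:9,r2:Add2,r3:Add3,r4:8
  c9: CDB Add3=-4; issue MUL r2<-Mul2  regs: r0:Add1,r1:9,r2:Mul2,r3:-4,r4:8
  c10: CDB Mul1=81; issue MUL r4<-Mul1  regs: r0:Add1,r1:9,r2:Mul2,r3:-4,r4:Mul1
  c11: issue SUB r4<-Add3  regs: r0:Add1,r1:9,r2:Mul2,r3:-4,r4:Add3
  c12: -  regs: r0:Add1,r1:9,r2:Mul2,r3:-4,r4:Add3
  c13: CDB Add2=89  regs: r0:Add1,r1:9,r2:Mul2,r3:-4,r4:Add3
  c14: -  regs: r0:Add1,r1:9,r2:Mul2,r3:-4,r4:Add3
  c15: -  regs: r0:Add1,r1:9,r2:Mul2,r3:-4,r4:Add3
  c16: CDB Add1=-93  regs: r0:-93,r1:9,r2:Mul2,r3:-4,r4:Add3

STATUS = VALUE -93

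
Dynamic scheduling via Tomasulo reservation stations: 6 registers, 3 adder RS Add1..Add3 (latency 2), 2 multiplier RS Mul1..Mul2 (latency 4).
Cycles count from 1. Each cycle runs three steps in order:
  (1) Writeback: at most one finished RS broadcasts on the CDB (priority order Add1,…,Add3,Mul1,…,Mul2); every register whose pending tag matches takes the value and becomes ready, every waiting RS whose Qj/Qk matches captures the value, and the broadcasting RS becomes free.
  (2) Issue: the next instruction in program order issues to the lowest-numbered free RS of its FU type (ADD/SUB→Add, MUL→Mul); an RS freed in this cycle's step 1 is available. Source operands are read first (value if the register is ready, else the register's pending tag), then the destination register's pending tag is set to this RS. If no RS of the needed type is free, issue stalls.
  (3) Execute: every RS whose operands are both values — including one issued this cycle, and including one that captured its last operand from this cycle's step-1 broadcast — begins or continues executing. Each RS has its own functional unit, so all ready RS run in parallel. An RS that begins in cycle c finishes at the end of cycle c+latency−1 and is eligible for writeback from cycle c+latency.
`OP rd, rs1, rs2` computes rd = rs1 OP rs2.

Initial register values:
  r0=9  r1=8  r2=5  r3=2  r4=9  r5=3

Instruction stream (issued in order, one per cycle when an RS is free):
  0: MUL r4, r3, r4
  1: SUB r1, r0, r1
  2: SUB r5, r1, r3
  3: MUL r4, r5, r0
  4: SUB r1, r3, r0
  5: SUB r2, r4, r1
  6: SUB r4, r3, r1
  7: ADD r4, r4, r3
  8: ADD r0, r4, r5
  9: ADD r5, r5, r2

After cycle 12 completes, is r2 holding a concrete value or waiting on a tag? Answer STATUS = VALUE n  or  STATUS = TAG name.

cycle 1: issue MUL r4<-Mul1 // r0:9,r1:8,r2:5,r3:2,r4:Mul1,r5:3
cycle 2: issue SUB r1<-Add1 // r0:9,r1:Add1,r2:5,r3:2,r4:Mul1,r5:3
cycle 3: issue SUB r5<-Add2 // r0:9,r1:Add1,r2:5,r3:2,r4:Mul1,r5:Add2
cycle 4: CDB Add1=1; issue MUL r4<-Mul2 // r0:9,r1:1,r2:5,r3:2,r4:Mul2,r5:Add2
cycle 5: CDB Mul1=18; issue SUB r1<-Add1 // r0:9,r1:Add1,r2:5,r3:2,r4:Mul2,r5:Add2
cycle 6: CDB Add2=-1; issue SUB r2<-Add2 // r0:9,r1:Add1,r2:Add2,r3:2,r4:Mul2,r5:-1
cycle 7: CDB Add1=-7; issue SUB r4<-Add1 // r0:9,r1:-7,r2:Add2,r3:2,r4:Add1,r5:-1
cycle 8: issue ADD r4<-Add3 // r0:9,r1:-7,r2:Add2,r3:2,r4:Add3,r5:-1
cycle 9: CDB Add1=9; issue ADD r0<-Add1 // r0:Add1,r1:-7,r2:Add2,r3:2,r4:Add3,r5:-1
cycle 10: CDB Mul2=-9; stall // r0:Add1,r1:-7,r2:Add2,r3:2,r4:Add3,r5:-1
cycle 11: CDB Add3=11; issue ADD r5<-Add3 // r0:Add1,r1:-7,r2:Add2,r3:2,r4:11,r5:Add3
cycle 12: CDB Add2=-2 // r0:Add1,r1:-7,r2:-2,r3:2,r4:11,r5:Add3

STATUS = VALUE -2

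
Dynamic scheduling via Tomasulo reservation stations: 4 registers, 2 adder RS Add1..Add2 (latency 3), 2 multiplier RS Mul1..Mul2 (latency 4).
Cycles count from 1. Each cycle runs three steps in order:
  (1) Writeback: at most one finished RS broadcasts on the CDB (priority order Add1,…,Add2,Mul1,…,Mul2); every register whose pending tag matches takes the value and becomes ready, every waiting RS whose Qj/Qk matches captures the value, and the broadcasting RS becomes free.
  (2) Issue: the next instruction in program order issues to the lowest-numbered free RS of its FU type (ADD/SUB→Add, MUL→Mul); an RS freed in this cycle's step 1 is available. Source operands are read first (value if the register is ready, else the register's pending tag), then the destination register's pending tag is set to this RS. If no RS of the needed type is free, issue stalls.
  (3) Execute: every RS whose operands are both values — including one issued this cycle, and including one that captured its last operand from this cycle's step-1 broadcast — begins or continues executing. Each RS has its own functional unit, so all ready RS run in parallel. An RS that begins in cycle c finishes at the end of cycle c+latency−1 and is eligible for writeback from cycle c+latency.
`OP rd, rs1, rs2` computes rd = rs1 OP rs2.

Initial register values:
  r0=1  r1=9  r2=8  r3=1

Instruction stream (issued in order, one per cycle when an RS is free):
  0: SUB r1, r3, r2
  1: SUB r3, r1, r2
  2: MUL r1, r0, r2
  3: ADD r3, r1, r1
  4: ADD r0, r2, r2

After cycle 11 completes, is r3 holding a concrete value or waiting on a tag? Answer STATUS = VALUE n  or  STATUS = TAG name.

STATUS = VALUE 16

c1: issue SUB r1<-Add1 | r0:1,r1:Add1,r2:8,r3:1
c2: issue SUB r3<-Add2 | r0:1,r1:Add1,r2:8,r3:Add2
c3: issue MUL r1<-Mul1 | r0:1,r1:Mul1,r2:8,r3:Add2
c4: CDB Add1=-7; issue ADD r3<-Add1 | r0:1,r1:Mul1,r2:8,r3:Add1
c5: stall | r0:1,r1:Mul1,r2:8,r3:Add1
c6: stall | r0:1,r1:Mul1,r2:8,r3:Add1
c7: CDB Add2=-15; issue ADD r0<-Add2 | r0:Add2,r1:Mul1,r2:8,r3:Add1
c8: CDB Mul1=8 | r0:Add2,r1:8,r2:8,r3:Add1
c9: - | r0:Add2,r1:8,r2:8,r3:Add1
c10: CDB Add2=16 | r0:16,r1:8,r2:8,r3:Add1
c11: CDB Add1=16 | r0:16,r1:8,r2:8,r3:16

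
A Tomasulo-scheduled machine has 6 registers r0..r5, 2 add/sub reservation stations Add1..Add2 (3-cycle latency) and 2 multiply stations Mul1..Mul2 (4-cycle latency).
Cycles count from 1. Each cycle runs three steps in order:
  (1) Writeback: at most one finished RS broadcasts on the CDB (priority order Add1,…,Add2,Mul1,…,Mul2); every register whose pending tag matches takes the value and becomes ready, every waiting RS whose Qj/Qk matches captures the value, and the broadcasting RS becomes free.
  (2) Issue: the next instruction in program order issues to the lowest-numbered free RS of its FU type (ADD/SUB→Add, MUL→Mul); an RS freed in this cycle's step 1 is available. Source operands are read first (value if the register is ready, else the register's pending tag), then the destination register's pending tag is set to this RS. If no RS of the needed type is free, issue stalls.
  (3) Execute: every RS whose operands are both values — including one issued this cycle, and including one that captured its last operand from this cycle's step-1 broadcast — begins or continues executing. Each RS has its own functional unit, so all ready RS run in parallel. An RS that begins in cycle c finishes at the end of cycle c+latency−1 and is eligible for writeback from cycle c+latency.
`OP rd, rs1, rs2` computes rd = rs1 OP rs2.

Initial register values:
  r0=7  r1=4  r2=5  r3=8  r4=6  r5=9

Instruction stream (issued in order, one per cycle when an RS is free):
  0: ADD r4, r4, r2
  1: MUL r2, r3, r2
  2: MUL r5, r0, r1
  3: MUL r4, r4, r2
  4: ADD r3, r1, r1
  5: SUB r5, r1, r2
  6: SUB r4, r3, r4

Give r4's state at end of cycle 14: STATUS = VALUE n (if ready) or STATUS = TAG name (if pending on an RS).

STATUS = TAG Add1

  c1: issue ADD r4<-Add1  regs: r0:7,r1:4,r2:5,r3:8,r4:Add1,r5:9
  c2: issue MUL r2<-Mul1  regs: r0:7,r1:4,r2:Mul1,r3:8,r4:Add1,r5:9
  c3: issue MUL r5<-Mul2  regs: r0:7,r1:4,r2:Mul1,r3:8,r4:Add1,r5:Mul2
  c4: CDB Add1=11; stall  regs: r0:7,r1:4,r2:Mul1,r3:8,r4:11,r5:Mul2
  c5: stall  regs: r0:7,r1:4,r2:Mul1,r3:8,r4:11,r5:Mul2
  c6: CDB Mul1=40; issue MUL r4<-Mul1  regs: r0:7,r1:4,r2:40,r3:8,r4:Mul1,r5:Mul2
  c7: CDB Mul2=28; issue ADD r3<-Add1  regs: r0:7,r1:4,r2:40,r3:Add1,r4:Mul1,r5:28
  c8: issue SUB r5<-Add2  regs: r0:7,r1:4,r2:40,r3:Add1,r4:Mul1,r5:Add2
  c9: stall  regs: r0:7,r1:4,r2:40,r3:Add1,r4:Mul1,r5:Add2
  c10: CDB Add1=8; issue SUB r4<-Add1  regs: r0:7,r1:4,r2:40,r3:8,r4:Add1,r5:Add2
  c11: CDB Add2=-36  regs: r0:7,r1:4,r2:40,r3:8,r4:Add1,r5:-36
  c12: CDB Mul1=440  regs: r0:7,r1:4,r2:40,r3:8,r4:Add1,r5:-36
  c13: -  regs: r0:7,r1:4,r2:40,r3:8,r4:Add1,r5:-36
  c14: -  regs: r0:7,r1:4,r2:40,r3:8,r4:Add1,r5:-36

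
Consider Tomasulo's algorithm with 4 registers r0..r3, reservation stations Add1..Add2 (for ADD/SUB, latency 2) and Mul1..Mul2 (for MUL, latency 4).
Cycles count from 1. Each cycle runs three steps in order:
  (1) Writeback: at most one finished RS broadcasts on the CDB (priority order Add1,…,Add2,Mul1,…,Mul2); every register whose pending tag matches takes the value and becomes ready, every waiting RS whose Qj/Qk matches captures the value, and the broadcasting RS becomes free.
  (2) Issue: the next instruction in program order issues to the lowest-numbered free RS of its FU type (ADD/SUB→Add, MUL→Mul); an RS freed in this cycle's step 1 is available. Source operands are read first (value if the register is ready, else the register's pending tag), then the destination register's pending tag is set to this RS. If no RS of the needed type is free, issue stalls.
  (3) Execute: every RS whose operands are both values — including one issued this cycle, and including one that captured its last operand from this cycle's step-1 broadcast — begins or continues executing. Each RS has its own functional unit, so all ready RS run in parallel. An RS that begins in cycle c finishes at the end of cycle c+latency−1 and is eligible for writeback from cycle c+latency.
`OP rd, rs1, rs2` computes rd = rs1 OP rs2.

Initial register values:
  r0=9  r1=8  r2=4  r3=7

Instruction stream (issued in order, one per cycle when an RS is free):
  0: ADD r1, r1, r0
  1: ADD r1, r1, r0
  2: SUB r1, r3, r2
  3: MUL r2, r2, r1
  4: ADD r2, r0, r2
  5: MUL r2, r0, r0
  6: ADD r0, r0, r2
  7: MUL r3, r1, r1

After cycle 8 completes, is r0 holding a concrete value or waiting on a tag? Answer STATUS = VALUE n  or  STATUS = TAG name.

c1: issue ADD r1<-Add1 | r0:9,r1:Add1,r2:4,r3:7
c2: issue ADD r1<-Add2 | r0:9,r1:Add2,r2:4,r3:7
c3: CDB Add1=17; issue SUB r1<-Add1 | r0:9,r1:Add1,r2:4,r3:7
c4: issue MUL r2<-Mul1 | r0:9,r1:Add1,r2:Mul1,r3:7
c5: CDB Add1=3; issue ADD r2<-Add1 | r0:9,r1:3,r2:Add1,r3:7
c6: CDB Add2=26; issue MUL r2<-Mul2 | r0:9,r1:3,r2:Mul2,r3:7
c7: issue ADD r0<-Add2 | r0:Add2,r1:3,r2:Mul2,r3:7
c8: stall | r0:Add2,r1:3,r2:Mul2,r3:7

STATUS = TAG Add2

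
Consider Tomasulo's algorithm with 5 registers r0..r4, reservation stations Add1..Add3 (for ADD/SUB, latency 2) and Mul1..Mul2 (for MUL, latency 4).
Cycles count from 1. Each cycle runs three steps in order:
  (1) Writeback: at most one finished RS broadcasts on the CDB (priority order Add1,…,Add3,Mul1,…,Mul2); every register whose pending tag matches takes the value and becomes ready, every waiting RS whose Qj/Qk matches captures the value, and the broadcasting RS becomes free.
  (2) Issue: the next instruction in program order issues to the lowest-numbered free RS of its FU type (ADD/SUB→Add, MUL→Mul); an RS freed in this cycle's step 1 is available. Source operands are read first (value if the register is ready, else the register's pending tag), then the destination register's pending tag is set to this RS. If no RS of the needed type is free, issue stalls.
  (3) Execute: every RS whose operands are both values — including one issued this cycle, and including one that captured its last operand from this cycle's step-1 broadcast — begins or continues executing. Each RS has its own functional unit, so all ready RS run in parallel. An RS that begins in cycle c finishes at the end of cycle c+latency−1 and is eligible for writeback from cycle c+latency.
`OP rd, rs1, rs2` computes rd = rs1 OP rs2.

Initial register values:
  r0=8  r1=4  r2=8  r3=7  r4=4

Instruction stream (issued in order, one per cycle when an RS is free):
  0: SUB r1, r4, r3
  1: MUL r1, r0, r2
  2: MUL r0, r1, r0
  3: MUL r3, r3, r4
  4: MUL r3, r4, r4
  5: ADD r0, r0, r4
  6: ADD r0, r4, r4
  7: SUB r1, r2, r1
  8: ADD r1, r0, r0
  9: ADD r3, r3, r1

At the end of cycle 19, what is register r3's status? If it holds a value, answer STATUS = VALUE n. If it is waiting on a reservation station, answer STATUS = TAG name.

STATUS = VALUE 32

cycle 1: issue SUB r1<-Add1 // r0:8,r1:Add1,r2:8,r3:7,r4:4
cycle 2: issue MUL r1<-Mul1 // r0:8,r1:Mul1,r2:8,r3:7,r4:4
cycle 3: CDB Add1=-3; issue MUL r0<-Mul2 // r0:Mul2,r1:Mul1,r2:8,r3:7,r4:4
cycle 4: stall // r0:Mul2,r1:Mul1,r2:8,r3:7,r4:4
cycle 5: stall // r0:Mul2,r1:Mul1,r2:8,r3:7,r4:4
cycle 6: CDB Mul1=64; issue MUL r3<-Mul1 // r0:Mul2,r1:64,r2:8,r3:Mul1,r4:4
cycle 7: stall // r0:Mul2,r1:64,r2:8,r3:Mul1,r4:4
cycle 8: stall // r0:Mul2,r1:64,r2:8,r3:Mul1,r4:4
cycle 9: stall // r0:Mul2,r1:64,r2:8,r3:Mul1,r4:4
cycle 10: CDB Mul1=28; issue MUL r3<-Mul1 // r0:Mul2,r1:64,r2:8,r3:Mul1,r4:4
cycle 11: CDB Mul2=512; issue ADD r0<-Add1 // r0:Add1,r1:64,r2:8,r3:Mul1,r4:4
cycle 12: issue ADD r0<-Add2 // r0:Add2,r1:64,r2:8,r3:Mul1,r4:4
cycle 13: CDB Add1=516; issue SUB r1<-Add1 // r0:Add2,r1:Add1,r2:8,r3:Mul1,r4:4
cycle 14: CDB Add2=8; issue ADD r1<-Add2 // r0:8,r1:Add2,r2:8,r3:Mul1,r4:4
cycle 15: CDB Add1=-56; issue ADD r3<-Add1 // r0:8,r1:Add2,r2:8,r3:Add1,r4:4
cycle 16: CDB Add2=16 // r0:8,r1:16,r2:8,r3:Add1,r4:4
cycle 17: CDB Mul1=16 // r0:8,r1:16,r2:8,r3:Add1,r4:4
cycle 18: - // r0:8,r1:16,r2:8,r3:Add1,r4:4
cycle 19: CDB Add1=32 // r0:8,r1:16,r2:8,r3:32,r4:4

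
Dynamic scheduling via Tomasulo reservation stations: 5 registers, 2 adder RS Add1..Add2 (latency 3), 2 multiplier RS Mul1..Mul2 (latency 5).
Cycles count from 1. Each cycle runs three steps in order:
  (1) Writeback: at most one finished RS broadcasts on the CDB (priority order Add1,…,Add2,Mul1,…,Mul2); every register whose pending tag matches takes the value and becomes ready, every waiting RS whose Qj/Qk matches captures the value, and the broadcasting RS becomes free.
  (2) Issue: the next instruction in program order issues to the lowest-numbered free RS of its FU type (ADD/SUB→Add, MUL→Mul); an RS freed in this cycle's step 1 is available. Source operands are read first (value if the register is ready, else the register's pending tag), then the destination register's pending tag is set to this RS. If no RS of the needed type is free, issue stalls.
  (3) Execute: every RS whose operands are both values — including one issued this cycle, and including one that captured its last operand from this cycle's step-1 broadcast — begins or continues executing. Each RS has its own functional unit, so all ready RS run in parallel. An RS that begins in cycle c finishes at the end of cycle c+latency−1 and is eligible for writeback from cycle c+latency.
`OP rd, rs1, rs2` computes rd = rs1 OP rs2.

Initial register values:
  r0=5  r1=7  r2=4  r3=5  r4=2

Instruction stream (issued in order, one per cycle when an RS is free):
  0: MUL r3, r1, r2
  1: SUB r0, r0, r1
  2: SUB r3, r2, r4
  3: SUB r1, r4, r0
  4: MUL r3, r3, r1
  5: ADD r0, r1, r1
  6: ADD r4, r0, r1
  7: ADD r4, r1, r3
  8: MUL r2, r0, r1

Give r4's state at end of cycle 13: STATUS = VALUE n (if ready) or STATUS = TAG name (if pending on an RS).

STATUS = TAG Add2

c1: issue MUL r3<-Mul1 | r0:5,r1:7,r2:4,r3:Mul1,r4:2
c2: issue SUB r0<-Add1 | r0:Add1,r1:7,r2:4,r3:Mul1,r4:2
c3: issue SUB r3<-Add2 | r0:Add1,r1:7,r2:4,r3:Add2,r4:2
c4: stall | r0:Add1,r1:7,r2:4,r3:Add2,r4:2
c5: CDB Add1=-2; issue SUB r1<-Add1 | r0:-2,r1:Add1,r2:4,r3:Add2,r4:2
c6: CDB Add2=2; issue MUL r3<-Mul2 | r0:-2,r1:Add1,r2:4,r3:Mul2,r4:2
c7: CDB Mul1=28; issue ADD r0<-Add2 | r0:Add2,r1:Add1,r2:4,r3:Mul2,r4:2
c8: CDB Add1=4; issue ADD r4<-Add1 | r0:Add2,r1:4,r2:4,r3:Mul2,r4:Add1
c9: stall | r0:Add2,r1:4,r2:4,r3:Mul2,r4:Add1
c10: stall | r0:Add2,r1:4,r2:4,r3:Mul2,r4:Add1
c11: CDB Add2=8; issue ADD r4<-Add2 | r0:8,r1:4,r2:4,r3:Mul2,r4:Add2
c12: issue MUL r2<-Mul1 | r0:8,r1:4,r2:Mul1,r3:Mul2,r4:Add2
c13: CDB Mul2=8 | r0:8,r1:4,r2:Mul1,r3:8,r4:Add2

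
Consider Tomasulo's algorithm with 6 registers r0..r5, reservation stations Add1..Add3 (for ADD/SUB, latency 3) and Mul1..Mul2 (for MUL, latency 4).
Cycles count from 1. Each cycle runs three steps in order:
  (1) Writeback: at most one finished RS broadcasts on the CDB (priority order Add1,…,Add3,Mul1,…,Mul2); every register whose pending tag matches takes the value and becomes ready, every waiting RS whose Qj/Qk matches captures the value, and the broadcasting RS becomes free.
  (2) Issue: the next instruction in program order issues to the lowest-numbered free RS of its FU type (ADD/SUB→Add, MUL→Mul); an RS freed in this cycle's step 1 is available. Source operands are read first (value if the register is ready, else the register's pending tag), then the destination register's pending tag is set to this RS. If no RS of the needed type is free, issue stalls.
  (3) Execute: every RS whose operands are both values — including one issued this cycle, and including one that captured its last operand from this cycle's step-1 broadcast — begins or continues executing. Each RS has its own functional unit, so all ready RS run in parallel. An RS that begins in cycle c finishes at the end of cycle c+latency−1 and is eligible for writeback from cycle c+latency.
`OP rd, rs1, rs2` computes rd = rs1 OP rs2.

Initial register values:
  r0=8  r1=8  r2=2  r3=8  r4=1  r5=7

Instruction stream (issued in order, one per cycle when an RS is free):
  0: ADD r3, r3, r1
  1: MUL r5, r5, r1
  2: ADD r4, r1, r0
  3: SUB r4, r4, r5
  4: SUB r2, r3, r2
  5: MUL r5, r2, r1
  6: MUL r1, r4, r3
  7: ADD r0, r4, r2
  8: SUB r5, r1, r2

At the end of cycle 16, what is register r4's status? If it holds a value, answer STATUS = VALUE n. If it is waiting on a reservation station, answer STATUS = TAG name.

c1: issue ADD r3<-Add1 | r0:8,r1:8,r2:2,r3:Add1,r4:1,r5:7
c2: issue MUL r5<-Mul1 | r0:8,r1:8,r2:2,r3:Add1,r4:1,r5:Mul1
c3: issue ADD r4<-Add2 | r0:8,r1:8,r2:2,r3:Add1,r4:Add2,r5:Mul1
c4: CDB Add1=16; issue SUB r4<-Add1 | r0:8,r1:8,r2:2,r3:16,r4:Add1,r5:Mul1
c5: issue SUB r2<-Add3 | r0:8,r1:8,r2:Add3,r3:16,r4:Add1,r5:Mul1
c6: CDB Add2=16; issue MUL r5<-Mul2 | r0:8,r1:8,r2:Add3,r3:16,r4:Add1,r5:Mul2
c7: CDB Mul1=56; issue MUL r1<-Mul1 | r0:8,r1:Mul1,r2:Add3,r3:16,r4:Add1,r5:Mul2
c8: CDB Add3=14; issue ADD r0<-Add2 | r0:Add2,r1:Mul1,r2:14,r3:16,r4:Add1,r5:Mul2
c9: issue SUB r5<-Add3 | r0:Add2,r1:Mul1,r2:14,r3:16,r4:Add1,r5:Add3
c10: CDB Add1=-40 | r0:Add2,r1:Mul1,r2:14,r3:16,r4:-40,r5:Add3
c11: - | r0:Add2,r1:Mul1,r2:14,r3:16,r4:-40,r5:Add3
c12: CDB Mul2=112 | r0:Add2,r1:Mul1,r2:14,r3:16,r4:-40,r5:Add3
c13: CDB Add2=-26 | r0:-26,r1:Mul1,r2:14,r3:16,r4:-40,r5:Add3
c14: CDB Mul1=-640 | r0:-26,r1:-640,r2:14,r3:16,r4:-40,r5:Add3
c15: - | r0:-26,r1:-640,r2:14,r3:16,r4:-40,r5:Add3
c16: - | r0:-26,r1:-640,r2:14,r3:16,r4:-40,r5:Add3

STATUS = VALUE -40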